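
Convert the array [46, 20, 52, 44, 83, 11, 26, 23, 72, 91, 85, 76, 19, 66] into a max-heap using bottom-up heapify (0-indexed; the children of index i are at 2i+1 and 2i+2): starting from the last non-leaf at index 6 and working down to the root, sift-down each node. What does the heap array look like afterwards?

[91, 85, 76, 72, 83, 52, 66, 23, 44, 46, 20, 11, 19, 26]

sift down from index 6:
  26 vs only child 66 at index 13, swap → [46, 20, 52, 44, 83, 11, 66, 23, 72, 91, 85, 76, 19, 26]
sift down from index 5:
  11 vs larger child 76 at index 11, swap → [46, 20, 52, 44, 83, 76, 66, 23, 72, 91, 85, 11, 19, 26]
sift down from index 4:
  83 vs larger child 91 at index 9, swap → [46, 20, 52, 44, 91, 76, 66, 23, 72, 83, 85, 11, 19, 26]
sift down from index 3:
  44 vs larger child 72 at index 8, swap → [46, 20, 52, 72, 91, 76, 66, 23, 44, 83, 85, 11, 19, 26]
sift down from index 2:
  52 vs larger child 76 at index 5, swap → [46, 20, 76, 72, 91, 52, 66, 23, 44, 83, 85, 11, 19, 26]
sift down from index 1:
  20 vs larger child 91 at index 4, swap → [46, 91, 76, 72, 20, 52, 66, 23, 44, 83, 85, 11, 19, 26]
  20 vs larger child 85 at index 10, swap → [46, 91, 76, 72, 85, 52, 66, 23, 44, 83, 20, 11, 19, 26]
sift down from index 0:
  46 vs larger child 91 at index 1, swap → [91, 46, 76, 72, 85, 52, 66, 23, 44, 83, 20, 11, 19, 26]
  46 vs larger child 85 at index 4, swap → [91, 85, 76, 72, 46, 52, 66, 23, 44, 83, 20, 11, 19, 26]
  46 vs larger child 83 at index 9, swap → [91, 85, 76, 72, 83, 52, 66, 23, 44, 46, 20, 11, 19, 26]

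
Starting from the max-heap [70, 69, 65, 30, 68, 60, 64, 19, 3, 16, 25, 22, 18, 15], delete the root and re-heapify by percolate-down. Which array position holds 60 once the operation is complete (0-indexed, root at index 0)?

5

remove root 70; move last element 15 to root → [15, 69, 65, 30, 68, 60, 64, 19, 3, 16, 25, 22, 18]
15 vs larger child 69 at index 1, swap → [69, 15, 65, 30, 68, 60, 64, 19, 3, 16, 25, 22, 18]
15 vs larger child 68 at index 4, swap → [69, 68, 65, 30, 15, 60, 64, 19, 3, 16, 25, 22, 18]
15 vs larger child 25 at index 10, swap → [69, 68, 65, 30, 25, 60, 64, 19, 3, 16, 15, 22, 18]
resulting array: [69, 68, 65, 30, 25, 60, 64, 19, 3, 16, 15, 22, 18]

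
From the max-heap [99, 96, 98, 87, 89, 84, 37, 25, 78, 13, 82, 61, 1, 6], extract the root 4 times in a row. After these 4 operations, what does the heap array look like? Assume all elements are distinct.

[87, 82, 84, 78, 13, 61, 37, 25, 6, 1]

extract-max #1 returns 99:
  remove root 99; move last element 6 to root → [6, 96, 98, 87, 89, 84, 37, 25, 78, 13, 82, 61, 1]
  6 vs larger child 98 at index 2, swap → [98, 96, 6, 87, 89, 84, 37, 25, 78, 13, 82, 61, 1]
  6 vs larger child 84 at index 5, swap → [98, 96, 84, 87, 89, 6, 37, 25, 78, 13, 82, 61, 1]
  6 vs larger child 61 at index 11, swap → [98, 96, 84, 87, 89, 61, 37, 25, 78, 13, 82, 6, 1]
extract-max #2 returns 98:
  remove root 98; move last element 1 to root → [1, 96, 84, 87, 89, 61, 37, 25, 78, 13, 82, 6]
  1 vs larger child 96 at index 1, swap → [96, 1, 84, 87, 89, 61, 37, 25, 78, 13, 82, 6]
  1 vs larger child 89 at index 4, swap → [96, 89, 84, 87, 1, 61, 37, 25, 78, 13, 82, 6]
  1 vs larger child 82 at index 10, swap → [96, 89, 84, 87, 82, 61, 37, 25, 78, 13, 1, 6]
extract-max #3 returns 96:
  remove root 96; move last element 6 to root → [6, 89, 84, 87, 82, 61, 37, 25, 78, 13, 1]
  6 vs larger child 89 at index 1, swap → [89, 6, 84, 87, 82, 61, 37, 25, 78, 13, 1]
  6 vs larger child 87 at index 3, swap → [89, 87, 84, 6, 82, 61, 37, 25, 78, 13, 1]
  6 vs larger child 78 at index 8, swap → [89, 87, 84, 78, 82, 61, 37, 25, 6, 13, 1]
extract-max #4 returns 89:
  remove root 89; move last element 1 to root → [1, 87, 84, 78, 82, 61, 37, 25, 6, 13]
  1 vs larger child 87 at index 1, swap → [87, 1, 84, 78, 82, 61, 37, 25, 6, 13]
  1 vs larger child 82 at index 4, swap → [87, 82, 84, 78, 1, 61, 37, 25, 6, 13]
  1 vs only child 13 at index 9, swap → [87, 82, 84, 78, 13, 61, 37, 25, 6, 1]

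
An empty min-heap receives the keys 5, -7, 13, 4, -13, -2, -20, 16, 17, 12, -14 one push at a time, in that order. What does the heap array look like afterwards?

Insert 5:
  append 5 at index 0 → [5] (no swap needed)
Insert -7:
  append -7 at index 1 → [5, -7]
  -7 < parent 5 at index 0, swap → [-7, 5]
Insert 13:
  append 13 at index 2 → [-7, 5, 13] (no swap needed)
Insert 4:
  append 4 at index 3 → [-7, 5, 13, 4]
  4 < parent 5 at index 1, swap → [-7, 4, 13, 5]
Insert -13:
  append -13 at index 4 → [-7, 4, 13, 5, -13]
  -13 < parent 4 at index 1, swap → [-7, -13, 13, 5, 4]
  -13 < parent -7 at index 0, swap → [-13, -7, 13, 5, 4]
Insert -2:
  append -2 at index 5 → [-13, -7, 13, 5, 4, -2]
  -2 < parent 13 at index 2, swap → [-13, -7, -2, 5, 4, 13]
Insert -20:
  append -20 at index 6 → [-13, -7, -2, 5, 4, 13, -20]
  -20 < parent -2 at index 2, swap → [-13, -7, -20, 5, 4, 13, -2]
  -20 < parent -13 at index 0, swap → [-20, -7, -13, 5, 4, 13, -2]
Insert 16:
  append 16 at index 7 → [-20, -7, -13, 5, 4, 13, -2, 16] (no swap needed)
Insert 17:
  append 17 at index 8 → [-20, -7, -13, 5, 4, 13, -2, 16, 17] (no swap needed)
Insert 12:
  append 12 at index 9 → [-20, -7, -13, 5, 4, 13, -2, 16, 17, 12] (no swap needed)
Insert -14:
  append -14 at index 10 → [-20, -7, -13, 5, 4, 13, -2, 16, 17, 12, -14]
  -14 < parent 4 at index 4, swap → [-20, -7, -13, 5, -14, 13, -2, 16, 17, 12, 4]
  -14 < parent -7 at index 1, swap → [-20, -14, -13, 5, -7, 13, -2, 16, 17, 12, 4]

[-20, -14, -13, 5, -7, 13, -2, 16, 17, 12, 4]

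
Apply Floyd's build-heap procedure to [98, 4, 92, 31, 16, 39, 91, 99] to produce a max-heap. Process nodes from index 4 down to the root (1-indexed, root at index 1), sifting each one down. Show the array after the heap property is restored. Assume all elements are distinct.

[99, 98, 92, 31, 16, 39, 91, 4]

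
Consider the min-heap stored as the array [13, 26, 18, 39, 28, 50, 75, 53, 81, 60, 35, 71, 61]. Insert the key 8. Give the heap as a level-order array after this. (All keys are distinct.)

append 8 at index 13 → [13, 26, 18, 39, 28, 50, 75, 53, 81, 60, 35, 71, 61, 8]
8 < parent 75 at index 6, swap → [13, 26, 18, 39, 28, 50, 8, 53, 81, 60, 35, 71, 61, 75]
8 < parent 18 at index 2, swap → [13, 26, 8, 39, 28, 50, 18, 53, 81, 60, 35, 71, 61, 75]
8 < parent 13 at index 0, swap → [8, 26, 13, 39, 28, 50, 18, 53, 81, 60, 35, 71, 61, 75]

[8, 26, 13, 39, 28, 50, 18, 53, 81, 60, 35, 71, 61, 75]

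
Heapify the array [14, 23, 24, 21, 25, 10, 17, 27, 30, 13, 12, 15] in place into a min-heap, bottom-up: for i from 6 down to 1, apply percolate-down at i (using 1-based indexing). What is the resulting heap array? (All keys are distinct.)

[10, 12, 14, 21, 13, 15, 17, 27, 30, 23, 25, 24]

sift down from index 6: already satisfies heap property
sift down from index 5:
  25 vs smaller child 12 at index 11, swap → [14, 23, 24, 21, 12, 10, 17, 27, 30, 13, 25, 15]
sift down from index 4: already satisfies heap property
sift down from index 3:
  24 vs smaller child 10 at index 6, swap → [14, 23, 10, 21, 12, 24, 17, 27, 30, 13, 25, 15]
  24 vs only child 15 at index 12, swap → [14, 23, 10, 21, 12, 15, 17, 27, 30, 13, 25, 24]
sift down from index 2:
  23 vs smaller child 12 at index 5, swap → [14, 12, 10, 21, 23, 15, 17, 27, 30, 13, 25, 24]
  23 vs smaller child 13 at index 10, swap → [14, 12, 10, 21, 13, 15, 17, 27, 30, 23, 25, 24]
sift down from index 1:
  14 vs smaller child 10 at index 3, swap → [10, 12, 14, 21, 13, 15, 17, 27, 30, 23, 25, 24]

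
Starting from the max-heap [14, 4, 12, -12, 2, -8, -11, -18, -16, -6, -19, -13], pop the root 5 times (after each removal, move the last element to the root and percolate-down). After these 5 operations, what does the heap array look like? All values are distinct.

extract-max #1 returns 14:
  remove root 14; move last element -13 to root → [-13, 4, 12, -12, 2, -8, -11, -18, -16, -6, -19]
  -13 vs larger child 12 at index 2, swap → [12, 4, -13, -12, 2, -8, -11, -18, -16, -6, -19]
  -13 vs larger child -8 at index 5, swap → [12, 4, -8, -12, 2, -13, -11, -18, -16, -6, -19]
extract-max #2 returns 12:
  remove root 12; move last element -19 to root → [-19, 4, -8, -12, 2, -13, -11, -18, -16, -6]
  -19 vs larger child 4 at index 1, swap → [4, -19, -8, -12, 2, -13, -11, -18, -16, -6]
  -19 vs larger child 2 at index 4, swap → [4, 2, -8, -12, -19, -13, -11, -18, -16, -6]
  -19 vs only child -6 at index 9, swap → [4, 2, -8, -12, -6, -13, -11, -18, -16, -19]
extract-max #3 returns 4:
  remove root 4; move last element -19 to root → [-19, 2, -8, -12, -6, -13, -11, -18, -16]
  -19 vs larger child 2 at index 1, swap → [2, -19, -8, -12, -6, -13, -11, -18, -16]
  -19 vs larger child -6 at index 4, swap → [2, -6, -8, -12, -19, -13, -11, -18, -16]
extract-max #4 returns 2:
  remove root 2; move last element -16 to root → [-16, -6, -8, -12, -19, -13, -11, -18]
  -16 vs larger child -6 at index 1, swap → [-6, -16, -8, -12, -19, -13, -11, -18]
  -16 vs larger child -12 at index 3, swap → [-6, -12, -8, -16, -19, -13, -11, -18]
extract-max #5 returns -6:
  remove root -6; move last element -18 to root → [-18, -12, -8, -16, -19, -13, -11]
  -18 vs larger child -8 at index 2, swap → [-8, -12, -18, -16, -19, -13, -11]
  -18 vs larger child -11 at index 6, swap → [-8, -12, -11, -16, -19, -13, -18]

[-8, -12, -11, -16, -19, -13, -18]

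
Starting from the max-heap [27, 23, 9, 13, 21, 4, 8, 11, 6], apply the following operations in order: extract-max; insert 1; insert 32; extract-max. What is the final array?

[23, 21, 9, 13, 6, 4, 8, 11, 1]

extract-max → returns 27:
  remove root 27; move last element 6 to root → [6, 23, 9, 13, 21, 4, 8, 11]
  6 vs larger child 23 at index 1, swap → [23, 6, 9, 13, 21, 4, 8, 11]
  6 vs larger child 21 at index 4, swap → [23, 21, 9, 13, 6, 4, 8, 11]
insert 1:
  append 1 at index 8 → [23, 21, 9, 13, 6, 4, 8, 11, 1] (no swap needed)
insert 32:
  append 32 at index 9 → [23, 21, 9, 13, 6, 4, 8, 11, 1, 32]
  32 > parent 6 at index 4, swap → [23, 21, 9, 13, 32, 4, 8, 11, 1, 6]
  32 > parent 21 at index 1, swap → [23, 32, 9, 13, 21, 4, 8, 11, 1, 6]
  32 > parent 23 at index 0, swap → [32, 23, 9, 13, 21, 4, 8, 11, 1, 6]
extract-max → returns 32:
  remove root 32; move last element 6 to root → [6, 23, 9, 13, 21, 4, 8, 11, 1]
  6 vs larger child 23 at index 1, swap → [23, 6, 9, 13, 21, 4, 8, 11, 1]
  6 vs larger child 21 at index 4, swap → [23, 21, 9, 13, 6, 4, 8, 11, 1]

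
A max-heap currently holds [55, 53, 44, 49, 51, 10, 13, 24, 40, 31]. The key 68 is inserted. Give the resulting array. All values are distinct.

append 68 at index 10 → [55, 53, 44, 49, 51, 10, 13, 24, 40, 31, 68]
68 > parent 51 at index 4, swap → [55, 53, 44, 49, 68, 10, 13, 24, 40, 31, 51]
68 > parent 53 at index 1, swap → [55, 68, 44, 49, 53, 10, 13, 24, 40, 31, 51]
68 > parent 55 at index 0, swap → [68, 55, 44, 49, 53, 10, 13, 24, 40, 31, 51]

[68, 55, 44, 49, 53, 10, 13, 24, 40, 31, 51]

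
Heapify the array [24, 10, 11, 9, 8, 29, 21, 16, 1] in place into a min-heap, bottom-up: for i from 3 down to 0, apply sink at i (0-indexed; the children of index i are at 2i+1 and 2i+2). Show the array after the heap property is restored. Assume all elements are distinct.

[1, 8, 11, 9, 24, 29, 21, 16, 10]

sift down from index 3:
  9 vs smaller child 1 at index 8, swap → [24, 10, 11, 1, 8, 29, 21, 16, 9]
sift down from index 2: already satisfies heap property
sift down from index 1:
  10 vs smaller child 1 at index 3, swap → [24, 1, 11, 10, 8, 29, 21, 16, 9]
  10 vs smaller child 9 at index 8, swap → [24, 1, 11, 9, 8, 29, 21, 16, 10]
sift down from index 0:
  24 vs smaller child 1 at index 1, swap → [1, 24, 11, 9, 8, 29, 21, 16, 10]
  24 vs smaller child 8 at index 4, swap → [1, 8, 11, 9, 24, 29, 21, 16, 10]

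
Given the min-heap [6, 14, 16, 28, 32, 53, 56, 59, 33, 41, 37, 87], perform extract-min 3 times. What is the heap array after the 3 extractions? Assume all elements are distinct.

extract-min #1 returns 6:
  remove root 6; move last element 87 to root → [87, 14, 16, 28, 32, 53, 56, 59, 33, 41, 37]
  87 vs smaller child 14 at index 1, swap → [14, 87, 16, 28, 32, 53, 56, 59, 33, 41, 37]
  87 vs smaller child 28 at index 3, swap → [14, 28, 16, 87, 32, 53, 56, 59, 33, 41, 37]
  87 vs smaller child 33 at index 8, swap → [14, 28, 16, 33, 32, 53, 56, 59, 87, 41, 37]
extract-min #2 returns 14:
  remove root 14; move last element 37 to root → [37, 28, 16, 33, 32, 53, 56, 59, 87, 41]
  37 vs smaller child 16 at index 2, swap → [16, 28, 37, 33, 32, 53, 56, 59, 87, 41]
extract-min #3 returns 16:
  remove root 16; move last element 41 to root → [41, 28, 37, 33, 32, 53, 56, 59, 87]
  41 vs smaller child 28 at index 1, swap → [28, 41, 37, 33, 32, 53, 56, 59, 87]
  41 vs smaller child 32 at index 4, swap → [28, 32, 37, 33, 41, 53, 56, 59, 87]

[28, 32, 37, 33, 41, 53, 56, 59, 87]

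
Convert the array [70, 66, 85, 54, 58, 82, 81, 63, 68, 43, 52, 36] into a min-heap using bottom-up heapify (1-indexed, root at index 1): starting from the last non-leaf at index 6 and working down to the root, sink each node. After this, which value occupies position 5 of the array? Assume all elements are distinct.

sift down from index 6:
  82 vs only child 36 at index 12, swap → [70, 66, 85, 54, 58, 36, 81, 63, 68, 43, 52, 82]
sift down from index 5:
  58 vs smaller child 43 at index 10, swap → [70, 66, 85, 54, 43, 36, 81, 63, 68, 58, 52, 82]
sift down from index 4: already satisfies heap property
sift down from index 3:
  85 vs smaller child 36 at index 6, swap → [70, 66, 36, 54, 43, 85, 81, 63, 68, 58, 52, 82]
  85 vs only child 82 at index 12, swap → [70, 66, 36, 54, 43, 82, 81, 63, 68, 58, 52, 85]
sift down from index 2:
  66 vs smaller child 43 at index 5, swap → [70, 43, 36, 54, 66, 82, 81, 63, 68, 58, 52, 85]
  66 vs smaller child 52 at index 11, swap → [70, 43, 36, 54, 52, 82, 81, 63, 68, 58, 66, 85]
sift down from index 1:
  70 vs smaller child 36 at index 3, swap → [36, 43, 70, 54, 52, 82, 81, 63, 68, 58, 66, 85]
resulting array: [36, 43, 70, 54, 52, 82, 81, 63, 68, 58, 66, 85]

52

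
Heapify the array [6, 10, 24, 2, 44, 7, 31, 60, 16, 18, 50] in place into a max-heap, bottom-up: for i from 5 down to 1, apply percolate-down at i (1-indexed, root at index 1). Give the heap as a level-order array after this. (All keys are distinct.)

sift down from index 5:
  44 vs larger child 50 at index 11, swap → [6, 10, 24, 2, 50, 7, 31, 60, 16, 18, 44]
sift down from index 4:
  2 vs larger child 60 at index 8, swap → [6, 10, 24, 60, 50, 7, 31, 2, 16, 18, 44]
sift down from index 3:
  24 vs larger child 31 at index 7, swap → [6, 10, 31, 60, 50, 7, 24, 2, 16, 18, 44]
sift down from index 2:
  10 vs larger child 60 at index 4, swap → [6, 60, 31, 10, 50, 7, 24, 2, 16, 18, 44]
  10 vs larger child 16 at index 9, swap → [6, 60, 31, 16, 50, 7, 24, 2, 10, 18, 44]
sift down from index 1:
  6 vs larger child 60 at index 2, swap → [60, 6, 31, 16, 50, 7, 24, 2, 10, 18, 44]
  6 vs larger child 50 at index 5, swap → [60, 50, 31, 16, 6, 7, 24, 2, 10, 18, 44]
  6 vs larger child 44 at index 11, swap → [60, 50, 31, 16, 44, 7, 24, 2, 10, 18, 6]

[60, 50, 31, 16, 44, 7, 24, 2, 10, 18, 6]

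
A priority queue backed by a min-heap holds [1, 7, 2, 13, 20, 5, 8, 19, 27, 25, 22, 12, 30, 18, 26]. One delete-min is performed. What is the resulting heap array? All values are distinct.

remove root 1; move last element 26 to root → [26, 7, 2, 13, 20, 5, 8, 19, 27, 25, 22, 12, 30, 18]
26 vs smaller child 2 at index 2, swap → [2, 7, 26, 13, 20, 5, 8, 19, 27, 25, 22, 12, 30, 18]
26 vs smaller child 5 at index 5, swap → [2, 7, 5, 13, 20, 26, 8, 19, 27, 25, 22, 12, 30, 18]
26 vs smaller child 12 at index 11, swap → [2, 7, 5, 13, 20, 12, 8, 19, 27, 25, 22, 26, 30, 18]

[2, 7, 5, 13, 20, 12, 8, 19, 27, 25, 22, 26, 30, 18]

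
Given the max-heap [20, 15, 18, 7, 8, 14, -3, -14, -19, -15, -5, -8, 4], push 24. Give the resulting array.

[24, 15, 20, 7, 8, 14, 18, -14, -19, -15, -5, -8, 4, -3]

append 24 at index 13 → [20, 15, 18, 7, 8, 14, -3, -14, -19, -15, -5, -8, 4, 24]
24 > parent -3 at index 6, swap → [20, 15, 18, 7, 8, 14, 24, -14, -19, -15, -5, -8, 4, -3]
24 > parent 18 at index 2, swap → [20, 15, 24, 7, 8, 14, 18, -14, -19, -15, -5, -8, 4, -3]
24 > parent 20 at index 0, swap → [24, 15, 20, 7, 8, 14, 18, -14, -19, -15, -5, -8, 4, -3]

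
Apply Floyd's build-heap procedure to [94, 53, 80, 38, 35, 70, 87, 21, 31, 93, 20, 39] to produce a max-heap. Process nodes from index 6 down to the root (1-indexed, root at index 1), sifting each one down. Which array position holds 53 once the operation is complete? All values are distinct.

5

sift down from index 6: already satisfies heap property
sift down from index 5:
  35 vs larger child 93 at index 10, swap → [94, 53, 80, 38, 93, 70, 87, 21, 31, 35, 20, 39]
sift down from index 4: already satisfies heap property
sift down from index 3:
  80 vs larger child 87 at index 7, swap → [94, 53, 87, 38, 93, 70, 80, 21, 31, 35, 20, 39]
sift down from index 2:
  53 vs larger child 93 at index 5, swap → [94, 93, 87, 38, 53, 70, 80, 21, 31, 35, 20, 39]
sift down from index 1: already satisfies heap property
resulting array: [94, 93, 87, 38, 53, 70, 80, 21, 31, 35, 20, 39]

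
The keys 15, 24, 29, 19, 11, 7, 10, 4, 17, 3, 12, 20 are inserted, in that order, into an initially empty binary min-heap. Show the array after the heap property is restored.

Insert 15:
  append 15 at index 0 → [15] (no swap needed)
Insert 24:
  append 24 at index 1 → [15, 24] (no swap needed)
Insert 29:
  append 29 at index 2 → [15, 24, 29] (no swap needed)
Insert 19:
  append 19 at index 3 → [15, 24, 29, 19]
  19 < parent 24 at index 1, swap → [15, 19, 29, 24]
Insert 11:
  append 11 at index 4 → [15, 19, 29, 24, 11]
  11 < parent 19 at index 1, swap → [15, 11, 29, 24, 19]
  11 < parent 15 at index 0, swap → [11, 15, 29, 24, 19]
Insert 7:
  append 7 at index 5 → [11, 15, 29, 24, 19, 7]
  7 < parent 29 at index 2, swap → [11, 15, 7, 24, 19, 29]
  7 < parent 11 at index 0, swap → [7, 15, 11, 24, 19, 29]
Insert 10:
  append 10 at index 6 → [7, 15, 11, 24, 19, 29, 10]
  10 < parent 11 at index 2, swap → [7, 15, 10, 24, 19, 29, 11]
Insert 4:
  append 4 at index 7 → [7, 15, 10, 24, 19, 29, 11, 4]
  4 < parent 24 at index 3, swap → [7, 15, 10, 4, 19, 29, 11, 24]
  4 < parent 15 at index 1, swap → [7, 4, 10, 15, 19, 29, 11, 24]
  4 < parent 7 at index 0, swap → [4, 7, 10, 15, 19, 29, 11, 24]
Insert 17:
  append 17 at index 8 → [4, 7, 10, 15, 19, 29, 11, 24, 17] (no swap needed)
Insert 3:
  append 3 at index 9 → [4, 7, 10, 15, 19, 29, 11, 24, 17, 3]
  3 < parent 19 at index 4, swap → [4, 7, 10, 15, 3, 29, 11, 24, 17, 19]
  3 < parent 7 at index 1, swap → [4, 3, 10, 15, 7, 29, 11, 24, 17, 19]
  3 < parent 4 at index 0, swap → [3, 4, 10, 15, 7, 29, 11, 24, 17, 19]
Insert 12:
  append 12 at index 10 → [3, 4, 10, 15, 7, 29, 11, 24, 17, 19, 12] (no swap needed)
Insert 20:
  append 20 at index 11 → [3, 4, 10, 15, 7, 29, 11, 24, 17, 19, 12, 20]
  20 < parent 29 at index 5, swap → [3, 4, 10, 15, 7, 20, 11, 24, 17, 19, 12, 29]

[3, 4, 10, 15, 7, 20, 11, 24, 17, 19, 12, 29]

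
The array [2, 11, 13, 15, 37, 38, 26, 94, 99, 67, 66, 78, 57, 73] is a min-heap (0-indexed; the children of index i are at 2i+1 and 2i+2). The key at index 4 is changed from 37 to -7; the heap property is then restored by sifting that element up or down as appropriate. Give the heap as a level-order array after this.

[-7, 2, 13, 15, 11, 38, 26, 94, 99, 67, 66, 78, 57, 73]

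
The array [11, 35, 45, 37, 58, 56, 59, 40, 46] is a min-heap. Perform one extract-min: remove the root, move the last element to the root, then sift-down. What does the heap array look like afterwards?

[35, 37, 45, 40, 58, 56, 59, 46]

remove root 11; move last element 46 to root → [46, 35, 45, 37, 58, 56, 59, 40]
46 vs smaller child 35 at index 1, swap → [35, 46, 45, 37, 58, 56, 59, 40]
46 vs smaller child 37 at index 3, swap → [35, 37, 45, 46, 58, 56, 59, 40]
46 vs only child 40 at index 7, swap → [35, 37, 45, 40, 58, 56, 59, 46]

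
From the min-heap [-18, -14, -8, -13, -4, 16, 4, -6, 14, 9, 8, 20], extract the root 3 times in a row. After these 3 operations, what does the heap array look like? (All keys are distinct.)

[-8, -6, 4, 8, -4, 16, 9, 20, 14]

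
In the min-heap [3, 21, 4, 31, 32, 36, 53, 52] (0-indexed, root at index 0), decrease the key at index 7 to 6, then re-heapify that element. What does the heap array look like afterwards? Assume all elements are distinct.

set index 7 from 52 to 6 → [3, 21, 4, 31, 32, 36, 53, 6]
6 < parent 31 at index 3, swap → [3, 21, 4, 6, 32, 36, 53, 31]
6 < parent 21 at index 1, swap → [3, 6, 4, 21, 32, 36, 53, 31]

[3, 6, 4, 21, 32, 36, 53, 31]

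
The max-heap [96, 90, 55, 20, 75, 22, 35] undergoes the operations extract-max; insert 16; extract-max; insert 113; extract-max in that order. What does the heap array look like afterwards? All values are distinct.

extract-max → returns 96:
  remove root 96; move last element 35 to root → [35, 90, 55, 20, 75, 22]
  35 vs larger child 90 at index 1, swap → [90, 35, 55, 20, 75, 22]
  35 vs larger child 75 at index 4, swap → [90, 75, 55, 20, 35, 22]
insert 16:
  append 16 at index 6 → [90, 75, 55, 20, 35, 22, 16] (no swap needed)
extract-max → returns 90:
  remove root 90; move last element 16 to root → [16, 75, 55, 20, 35, 22]
  16 vs larger child 75 at index 1, swap → [75, 16, 55, 20, 35, 22]
  16 vs larger child 35 at index 4, swap → [75, 35, 55, 20, 16, 22]
insert 113:
  append 113 at index 6 → [75, 35, 55, 20, 16, 22, 113]
  113 > parent 55 at index 2, swap → [75, 35, 113, 20, 16, 22, 55]
  113 > parent 75 at index 0, swap → [113, 35, 75, 20, 16, 22, 55]
extract-max → returns 113:
  remove root 113; move last element 55 to root → [55, 35, 75, 20, 16, 22]
  55 vs larger child 75 at index 2, swap → [75, 35, 55, 20, 16, 22]

[75, 35, 55, 20, 16, 22]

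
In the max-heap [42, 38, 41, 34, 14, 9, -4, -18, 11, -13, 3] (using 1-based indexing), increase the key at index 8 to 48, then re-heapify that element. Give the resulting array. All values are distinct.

[48, 42, 41, 38, 14, 9, -4, 34, 11, -13, 3]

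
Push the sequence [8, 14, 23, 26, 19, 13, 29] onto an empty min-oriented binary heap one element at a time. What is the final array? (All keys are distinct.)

[8, 14, 13, 26, 19, 23, 29]

Insert 8:
  append 8 at index 0 → [8] (no swap needed)
Insert 14:
  append 14 at index 1 → [8, 14] (no swap needed)
Insert 23:
  append 23 at index 2 → [8, 14, 23] (no swap needed)
Insert 26:
  append 26 at index 3 → [8, 14, 23, 26] (no swap needed)
Insert 19:
  append 19 at index 4 → [8, 14, 23, 26, 19] (no swap needed)
Insert 13:
  append 13 at index 5 → [8, 14, 23, 26, 19, 13]
  13 < parent 23 at index 2, swap → [8, 14, 13, 26, 19, 23]
Insert 29:
  append 29 at index 6 → [8, 14, 13, 26, 19, 23, 29] (no swap needed)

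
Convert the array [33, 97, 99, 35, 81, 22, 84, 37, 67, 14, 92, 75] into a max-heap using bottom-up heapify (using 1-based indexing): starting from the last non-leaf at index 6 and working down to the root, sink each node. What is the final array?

[99, 97, 84, 67, 92, 75, 33, 37, 35, 14, 81, 22]

sift down from index 6:
  22 vs only child 75 at index 12, swap → [33, 97, 99, 35, 81, 75, 84, 37, 67, 14, 92, 22]
sift down from index 5:
  81 vs larger child 92 at index 11, swap → [33, 97, 99, 35, 92, 75, 84, 37, 67, 14, 81, 22]
sift down from index 4:
  35 vs larger child 67 at index 9, swap → [33, 97, 99, 67, 92, 75, 84, 37, 35, 14, 81, 22]
sift down from index 3: already satisfies heap property
sift down from index 2: already satisfies heap property
sift down from index 1:
  33 vs larger child 99 at index 3, swap → [99, 97, 33, 67, 92, 75, 84, 37, 35, 14, 81, 22]
  33 vs larger child 84 at index 7, swap → [99, 97, 84, 67, 92, 75, 33, 37, 35, 14, 81, 22]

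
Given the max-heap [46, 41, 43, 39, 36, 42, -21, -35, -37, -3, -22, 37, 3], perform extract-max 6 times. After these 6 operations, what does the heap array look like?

[36, -3, 3, -22, -35, -37, -21]

extract-max #1 returns 46:
  remove root 46; move last element 3 to root → [3, 41, 43, 39, 36, 42, -21, -35, -37, -3, -22, 37]
  3 vs larger child 43 at index 2, swap → [43, 41, 3, 39, 36, 42, -21, -35, -37, -3, -22, 37]
  3 vs larger child 42 at index 5, swap → [43, 41, 42, 39, 36, 3, -21, -35, -37, -3, -22, 37]
  3 vs only child 37 at index 11, swap → [43, 41, 42, 39, 36, 37, -21, -35, -37, -3, -22, 3]
extract-max #2 returns 43:
  remove root 43; move last element 3 to root → [3, 41, 42, 39, 36, 37, -21, -35, -37, -3, -22]
  3 vs larger child 42 at index 2, swap → [42, 41, 3, 39, 36, 37, -21, -35, -37, -3, -22]
  3 vs larger child 37 at index 5, swap → [42, 41, 37, 39, 36, 3, -21, -35, -37, -3, -22]
extract-max #3 returns 42:
  remove root 42; move last element -22 to root → [-22, 41, 37, 39, 36, 3, -21, -35, -37, -3]
  -22 vs larger child 41 at index 1, swap → [41, -22, 37, 39, 36, 3, -21, -35, -37, -3]
  -22 vs larger child 39 at index 3, swap → [41, 39, 37, -22, 36, 3, -21, -35, -37, -3]
extract-max #4 returns 41:
  remove root 41; move last element -3 to root → [-3, 39, 37, -22, 36, 3, -21, -35, -37]
  -3 vs larger child 39 at index 1, swap → [39, -3, 37, -22, 36, 3, -21, -35, -37]
  -3 vs larger child 36 at index 4, swap → [39, 36, 37, -22, -3, 3, -21, -35, -37]
extract-max #5 returns 39:
  remove root 39; move last element -37 to root → [-37, 36, 37, -22, -3, 3, -21, -35]
  -37 vs larger child 37 at index 2, swap → [37, 36, -37, -22, -3, 3, -21, -35]
  -37 vs larger child 3 at index 5, swap → [37, 36, 3, -22, -3, -37, -21, -35]
extract-max #6 returns 37:
  remove root 37; move last element -35 to root → [-35, 36, 3, -22, -3, -37, -21]
  -35 vs larger child 36 at index 1, swap → [36, -35, 3, -22, -3, -37, -21]
  -35 vs larger child -3 at index 4, swap → [36, -3, 3, -22, -35, -37, -21]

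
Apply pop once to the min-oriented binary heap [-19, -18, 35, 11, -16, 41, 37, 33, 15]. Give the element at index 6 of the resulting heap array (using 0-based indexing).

37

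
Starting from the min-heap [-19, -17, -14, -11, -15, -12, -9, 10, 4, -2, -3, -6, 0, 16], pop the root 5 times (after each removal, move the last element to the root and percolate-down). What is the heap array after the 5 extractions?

[-11, -3, -9, 0, -2, -6, 16, 10, 4]

extract-min #1 returns -19:
  remove root -19; move last element 16 to root → [16, -17, -14, -11, -15, -12, -9, 10, 4, -2, -3, -6, 0]
  16 vs smaller child -17 at index 1, swap → [-17, 16, -14, -11, -15, -12, -9, 10, 4, -2, -3, -6, 0]
  16 vs smaller child -15 at index 4, swap → [-17, -15, -14, -11, 16, -12, -9, 10, 4, -2, -3, -6, 0]
  16 vs smaller child -3 at index 10, swap → [-17, -15, -14, -11, -3, -12, -9, 10, 4, -2, 16, -6, 0]
extract-min #2 returns -17:
  remove root -17; move last element 0 to root → [0, -15, -14, -11, -3, -12, -9, 10, 4, -2, 16, -6]
  0 vs smaller child -15 at index 1, swap → [-15, 0, -14, -11, -3, -12, -9, 10, 4, -2, 16, -6]
  0 vs smaller child -11 at index 3, swap → [-15, -11, -14, 0, -3, -12, -9, 10, 4, -2, 16, -6]
extract-min #3 returns -15:
  remove root -15; move last element -6 to root → [-6, -11, -14, 0, -3, -12, -9, 10, 4, -2, 16]
  -6 vs smaller child -14 at index 2, swap → [-14, -11, -6, 0, -3, -12, -9, 10, 4, -2, 16]
  -6 vs smaller child -12 at index 5, swap → [-14, -11, -12, 0, -3, -6, -9, 10, 4, -2, 16]
extract-min #4 returns -14:
  remove root -14; move last element 16 to root → [16, -11, -12, 0, -3, -6, -9, 10, 4, -2]
  16 vs smaller child -12 at index 2, swap → [-12, -11, 16, 0, -3, -6, -9, 10, 4, -2]
  16 vs smaller child -9 at index 6, swap → [-12, -11, -9, 0, -3, -6, 16, 10, 4, -2]
extract-min #5 returns -12:
  remove root -12; move last element -2 to root → [-2, -11, -9, 0, -3, -6, 16, 10, 4]
  -2 vs smaller child -11 at index 1, swap → [-11, -2, -9, 0, -3, -6, 16, 10, 4]
  -2 vs smaller child -3 at index 4, swap → [-11, -3, -9, 0, -2, -6, 16, 10, 4]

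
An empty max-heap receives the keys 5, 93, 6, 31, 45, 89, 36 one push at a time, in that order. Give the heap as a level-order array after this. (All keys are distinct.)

[93, 45, 89, 5, 31, 6, 36]

Insert 5:
  append 5 at index 0 → [5] (no swap needed)
Insert 93:
  append 93 at index 1 → [5, 93]
  93 > parent 5 at index 0, swap → [93, 5]
Insert 6:
  append 6 at index 2 → [93, 5, 6] (no swap needed)
Insert 31:
  append 31 at index 3 → [93, 5, 6, 31]
  31 > parent 5 at index 1, swap → [93, 31, 6, 5]
Insert 45:
  append 45 at index 4 → [93, 31, 6, 5, 45]
  45 > parent 31 at index 1, swap → [93, 45, 6, 5, 31]
Insert 89:
  append 89 at index 5 → [93, 45, 6, 5, 31, 89]
  89 > parent 6 at index 2, swap → [93, 45, 89, 5, 31, 6]
Insert 36:
  append 36 at index 6 → [93, 45, 89, 5, 31, 6, 36] (no swap needed)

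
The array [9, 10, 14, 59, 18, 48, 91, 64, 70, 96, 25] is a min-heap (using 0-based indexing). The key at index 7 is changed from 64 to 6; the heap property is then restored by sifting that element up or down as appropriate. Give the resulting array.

[6, 9, 14, 10, 18, 48, 91, 59, 70, 96, 25]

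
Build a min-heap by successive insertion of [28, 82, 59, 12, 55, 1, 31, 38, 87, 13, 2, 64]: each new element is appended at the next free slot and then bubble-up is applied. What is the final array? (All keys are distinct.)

[1, 2, 12, 38, 13, 59, 31, 82, 87, 55, 28, 64]

Insert 28:
  append 28 at index 0 → [28] (no swap needed)
Insert 82:
  append 82 at index 1 → [28, 82] (no swap needed)
Insert 59:
  append 59 at index 2 → [28, 82, 59] (no swap needed)
Insert 12:
  append 12 at index 3 → [28, 82, 59, 12]
  12 < parent 82 at index 1, swap → [28, 12, 59, 82]
  12 < parent 28 at index 0, swap → [12, 28, 59, 82]
Insert 55:
  append 55 at index 4 → [12, 28, 59, 82, 55] (no swap needed)
Insert 1:
  append 1 at index 5 → [12, 28, 59, 82, 55, 1]
  1 < parent 59 at index 2, swap → [12, 28, 1, 82, 55, 59]
  1 < parent 12 at index 0, swap → [1, 28, 12, 82, 55, 59]
Insert 31:
  append 31 at index 6 → [1, 28, 12, 82, 55, 59, 31] (no swap needed)
Insert 38:
  append 38 at index 7 → [1, 28, 12, 82, 55, 59, 31, 38]
  38 < parent 82 at index 3, swap → [1, 28, 12, 38, 55, 59, 31, 82]
Insert 87:
  append 87 at index 8 → [1, 28, 12, 38, 55, 59, 31, 82, 87] (no swap needed)
Insert 13:
  append 13 at index 9 → [1, 28, 12, 38, 55, 59, 31, 82, 87, 13]
  13 < parent 55 at index 4, swap → [1, 28, 12, 38, 13, 59, 31, 82, 87, 55]
  13 < parent 28 at index 1, swap → [1, 13, 12, 38, 28, 59, 31, 82, 87, 55]
Insert 2:
  append 2 at index 10 → [1, 13, 12, 38, 28, 59, 31, 82, 87, 55, 2]
  2 < parent 28 at index 4, swap → [1, 13, 12, 38, 2, 59, 31, 82, 87, 55, 28]
  2 < parent 13 at index 1, swap → [1, 2, 12, 38, 13, 59, 31, 82, 87, 55, 28]
Insert 64:
  append 64 at index 11 → [1, 2, 12, 38, 13, 59, 31, 82, 87, 55, 28, 64] (no swap needed)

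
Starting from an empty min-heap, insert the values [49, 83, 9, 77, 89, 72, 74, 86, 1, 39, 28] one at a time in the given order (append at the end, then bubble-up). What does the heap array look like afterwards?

[1, 9, 49, 77, 28, 72, 74, 86, 83, 89, 39]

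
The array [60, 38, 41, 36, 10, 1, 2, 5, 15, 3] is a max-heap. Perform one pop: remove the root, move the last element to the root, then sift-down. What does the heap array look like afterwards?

remove root 60; move last element 3 to root → [3, 38, 41, 36, 10, 1, 2, 5, 15]
3 vs larger child 41 at index 2, swap → [41, 38, 3, 36, 10, 1, 2, 5, 15]

[41, 38, 3, 36, 10, 1, 2, 5, 15]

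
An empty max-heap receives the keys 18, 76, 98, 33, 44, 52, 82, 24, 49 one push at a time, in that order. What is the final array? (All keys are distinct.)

[98, 49, 82, 44, 33, 52, 76, 18, 24]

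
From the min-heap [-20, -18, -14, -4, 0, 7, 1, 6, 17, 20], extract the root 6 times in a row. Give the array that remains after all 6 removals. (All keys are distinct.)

[6, 17, 7, 20]

extract-min #1 returns -20:
  remove root -20; move last element 20 to root → [20, -18, -14, -4, 0, 7, 1, 6, 17]
  20 vs smaller child -18 at index 1, swap → [-18, 20, -14, -4, 0, 7, 1, 6, 17]
  20 vs smaller child -4 at index 3, swap → [-18, -4, -14, 20, 0, 7, 1, 6, 17]
  20 vs smaller child 6 at index 7, swap → [-18, -4, -14, 6, 0, 7, 1, 20, 17]
extract-min #2 returns -18:
  remove root -18; move last element 17 to root → [17, -4, -14, 6, 0, 7, 1, 20]
  17 vs smaller child -14 at index 2, swap → [-14, -4, 17, 6, 0, 7, 1, 20]
  17 vs smaller child 1 at index 6, swap → [-14, -4, 1, 6, 0, 7, 17, 20]
extract-min #3 returns -14:
  remove root -14; move last element 20 to root → [20, -4, 1, 6, 0, 7, 17]
  20 vs smaller child -4 at index 1, swap → [-4, 20, 1, 6, 0, 7, 17]
  20 vs smaller child 0 at index 4, swap → [-4, 0, 1, 6, 20, 7, 17]
extract-min #4 returns -4:
  remove root -4; move last element 17 to root → [17, 0, 1, 6, 20, 7]
  17 vs smaller child 0 at index 1, swap → [0, 17, 1, 6, 20, 7]
  17 vs smaller child 6 at index 3, swap → [0, 6, 1, 17, 20, 7]
extract-min #5 returns 0:
  remove root 0; move last element 7 to root → [7, 6, 1, 17, 20]
  7 vs smaller child 1 at index 2, swap → [1, 6, 7, 17, 20]
extract-min #6 returns 1:
  remove root 1; move last element 20 to root → [20, 6, 7, 17]
  20 vs smaller child 6 at index 1, swap → [6, 20, 7, 17]
  20 vs only child 17 at index 3, swap → [6, 17, 7, 20]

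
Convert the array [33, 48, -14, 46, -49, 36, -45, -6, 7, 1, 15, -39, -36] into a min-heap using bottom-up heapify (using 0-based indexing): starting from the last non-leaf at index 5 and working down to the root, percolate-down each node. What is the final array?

[-49, -6, -45, 7, 1, -39, -14, 46, 33, 48, 15, 36, -36]

sift down from index 5:
  36 vs smaller child -39 at index 11, swap → [33, 48, -14, 46, -49, -39, -45, -6, 7, 1, 15, 36, -36]
sift down from index 4: already satisfies heap property
sift down from index 3:
  46 vs smaller child -6 at index 7, swap → [33, 48, -14, -6, -49, -39, -45, 46, 7, 1, 15, 36, -36]
sift down from index 2:
  -14 vs smaller child -45 at index 6, swap → [33, 48, -45, -6, -49, -39, -14, 46, 7, 1, 15, 36, -36]
sift down from index 1:
  48 vs smaller child -49 at index 4, swap → [33, -49, -45, -6, 48, -39, -14, 46, 7, 1, 15, 36, -36]
  48 vs smaller child 1 at index 9, swap → [33, -49, -45, -6, 1, -39, -14, 46, 7, 48, 15, 36, -36]
sift down from index 0:
  33 vs smaller child -49 at index 1, swap → [-49, 33, -45, -6, 1, -39, -14, 46, 7, 48, 15, 36, -36]
  33 vs smaller child -6 at index 3, swap → [-49, -6, -45, 33, 1, -39, -14, 46, 7, 48, 15, 36, -36]
  33 vs smaller child 7 at index 8, swap → [-49, -6, -45, 7, 1, -39, -14, 46, 33, 48, 15, 36, -36]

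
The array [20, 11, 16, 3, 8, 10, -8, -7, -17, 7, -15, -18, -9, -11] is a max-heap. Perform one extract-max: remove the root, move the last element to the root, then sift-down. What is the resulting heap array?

remove root 20; move last element -11 to root → [-11, 11, 16, 3, 8, 10, -8, -7, -17, 7, -15, -18, -9]
-11 vs larger child 16 at index 2, swap → [16, 11, -11, 3, 8, 10, -8, -7, -17, 7, -15, -18, -9]
-11 vs larger child 10 at index 5, swap → [16, 11, 10, 3, 8, -11, -8, -7, -17, 7, -15, -18, -9]
-11 vs larger child -9 at index 12, swap → [16, 11, 10, 3, 8, -9, -8, -7, -17, 7, -15, -18, -11]

[16, 11, 10, 3, 8, -9, -8, -7, -17, 7, -15, -18, -11]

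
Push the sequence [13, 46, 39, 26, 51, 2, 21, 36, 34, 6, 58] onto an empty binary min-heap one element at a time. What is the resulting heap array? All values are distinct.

Insert 13:
  append 13 at index 0 → [13] (no swap needed)
Insert 46:
  append 46 at index 1 → [13, 46] (no swap needed)
Insert 39:
  append 39 at index 2 → [13, 46, 39] (no swap needed)
Insert 26:
  append 26 at index 3 → [13, 46, 39, 26]
  26 < parent 46 at index 1, swap → [13, 26, 39, 46]
Insert 51:
  append 51 at index 4 → [13, 26, 39, 46, 51] (no swap needed)
Insert 2:
  append 2 at index 5 → [13, 26, 39, 46, 51, 2]
  2 < parent 39 at index 2, swap → [13, 26, 2, 46, 51, 39]
  2 < parent 13 at index 0, swap → [2, 26, 13, 46, 51, 39]
Insert 21:
  append 21 at index 6 → [2, 26, 13, 46, 51, 39, 21] (no swap needed)
Insert 36:
  append 36 at index 7 → [2, 26, 13, 46, 51, 39, 21, 36]
  36 < parent 46 at index 3, swap → [2, 26, 13, 36, 51, 39, 21, 46]
Insert 34:
  append 34 at index 8 → [2, 26, 13, 36, 51, 39, 21, 46, 34]
  34 < parent 36 at index 3, swap → [2, 26, 13, 34, 51, 39, 21, 46, 36]
Insert 6:
  append 6 at index 9 → [2, 26, 13, 34, 51, 39, 21, 46, 36, 6]
  6 < parent 51 at index 4, swap → [2, 26, 13, 34, 6, 39, 21, 46, 36, 51]
  6 < parent 26 at index 1, swap → [2, 6, 13, 34, 26, 39, 21, 46, 36, 51]
Insert 58:
  append 58 at index 10 → [2, 6, 13, 34, 26, 39, 21, 46, 36, 51, 58] (no swap needed)

[2, 6, 13, 34, 26, 39, 21, 46, 36, 51, 58]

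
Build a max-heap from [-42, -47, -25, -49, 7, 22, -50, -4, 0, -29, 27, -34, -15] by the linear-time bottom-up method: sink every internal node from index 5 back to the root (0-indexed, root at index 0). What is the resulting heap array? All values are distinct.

[27, 7, 22, 0, -29, -15, -50, -4, -49, -42, -47, -34, -25]

sift down from index 5: already satisfies heap property
sift down from index 4:
  7 vs larger child 27 at index 10, swap → [-42, -47, -25, -49, 27, 22, -50, -4, 0, -29, 7, -34, -15]
sift down from index 3:
  -49 vs larger child 0 at index 8, swap → [-42, -47, -25, 0, 27, 22, -50, -4, -49, -29, 7, -34, -15]
sift down from index 2:
  -25 vs larger child 22 at index 5, swap → [-42, -47, 22, 0, 27, -25, -50, -4, -49, -29, 7, -34, -15]
  -25 vs larger child -15 at index 12, swap → [-42, -47, 22, 0, 27, -15, -50, -4, -49, -29, 7, -34, -25]
sift down from index 1:
  -47 vs larger child 27 at index 4, swap → [-42, 27, 22, 0, -47, -15, -50, -4, -49, -29, 7, -34, -25]
  -47 vs larger child 7 at index 10, swap → [-42, 27, 22, 0, 7, -15, -50, -4, -49, -29, -47, -34, -25]
sift down from index 0:
  -42 vs larger child 27 at index 1, swap → [27, -42, 22, 0, 7, -15, -50, -4, -49, -29, -47, -34, -25]
  -42 vs larger child 7 at index 4, swap → [27, 7, 22, 0, -42, -15, -50, -4, -49, -29, -47, -34, -25]
  -42 vs larger child -29 at index 9, swap → [27, 7, 22, 0, -29, -15, -50, -4, -49, -42, -47, -34, -25]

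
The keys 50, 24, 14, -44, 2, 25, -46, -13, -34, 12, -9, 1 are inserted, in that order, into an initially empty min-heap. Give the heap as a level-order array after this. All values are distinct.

[-46, -34, -44, -13, -9, 1, 24, 50, 2, 14, 12, 25]

Insert 50:
  append 50 at index 0 → [50] (no swap needed)
Insert 24:
  append 24 at index 1 → [50, 24]
  24 < parent 50 at index 0, swap → [24, 50]
Insert 14:
  append 14 at index 2 → [24, 50, 14]
  14 < parent 24 at index 0, swap → [14, 50, 24]
Insert -44:
  append -44 at index 3 → [14, 50, 24, -44]
  -44 < parent 50 at index 1, swap → [14, -44, 24, 50]
  -44 < parent 14 at index 0, swap → [-44, 14, 24, 50]
Insert 2:
  append 2 at index 4 → [-44, 14, 24, 50, 2]
  2 < parent 14 at index 1, swap → [-44, 2, 24, 50, 14]
Insert 25:
  append 25 at index 5 → [-44, 2, 24, 50, 14, 25] (no swap needed)
Insert -46:
  append -46 at index 6 → [-44, 2, 24, 50, 14, 25, -46]
  -46 < parent 24 at index 2, swap → [-44, 2, -46, 50, 14, 25, 24]
  -46 < parent -44 at index 0, swap → [-46, 2, -44, 50, 14, 25, 24]
Insert -13:
  append -13 at index 7 → [-46, 2, -44, 50, 14, 25, 24, -13]
  -13 < parent 50 at index 3, swap → [-46, 2, -44, -13, 14, 25, 24, 50]
  -13 < parent 2 at index 1, swap → [-46, -13, -44, 2, 14, 25, 24, 50]
Insert -34:
  append -34 at index 8 → [-46, -13, -44, 2, 14, 25, 24, 50, -34]
  -34 < parent 2 at index 3, swap → [-46, -13, -44, -34, 14, 25, 24, 50, 2]
  -34 < parent -13 at index 1, swap → [-46, -34, -44, -13, 14, 25, 24, 50, 2]
Insert 12:
  append 12 at index 9 → [-46, -34, -44, -13, 14, 25, 24, 50, 2, 12]
  12 < parent 14 at index 4, swap → [-46, -34, -44, -13, 12, 25, 24, 50, 2, 14]
Insert -9:
  append -9 at index 10 → [-46, -34, -44, -13, 12, 25, 24, 50, 2, 14, -9]
  -9 < parent 12 at index 4, swap → [-46, -34, -44, -13, -9, 25, 24, 50, 2, 14, 12]
Insert 1:
  append 1 at index 11 → [-46, -34, -44, -13, -9, 25, 24, 50, 2, 14, 12, 1]
  1 < parent 25 at index 5, swap → [-46, -34, -44, -13, -9, 1, 24, 50, 2, 14, 12, 25]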